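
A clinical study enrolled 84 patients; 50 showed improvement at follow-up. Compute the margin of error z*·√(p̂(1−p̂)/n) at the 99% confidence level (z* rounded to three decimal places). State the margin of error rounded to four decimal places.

ME = 0.1380

p̂ = 50/84 = 0.59524.
SE = √(p̂(1−p̂)/n) = √(0.240930/84) = 0.053556.
The 99% critical value is z* = 2.576.
ME = 2.576·0.053556 = 0.1380.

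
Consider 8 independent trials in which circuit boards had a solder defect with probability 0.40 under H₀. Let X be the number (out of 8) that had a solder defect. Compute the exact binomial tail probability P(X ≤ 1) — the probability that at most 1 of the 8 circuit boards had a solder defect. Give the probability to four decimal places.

X ~ Binomial(n=8, p=0.40).
P(X ≤ 1) = C(8,0)·0.40^0·0.60^8 + C(8,1)·0.40^1·0.60^7.
= 0.016796 + 0.089580 = 0.1064.

P = 0.1064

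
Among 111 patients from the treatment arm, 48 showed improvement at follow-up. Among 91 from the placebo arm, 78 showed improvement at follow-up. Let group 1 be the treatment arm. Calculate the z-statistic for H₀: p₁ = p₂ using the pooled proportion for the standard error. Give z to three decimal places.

Sample proportions: p̂₁ = 48/111 = 0.43243 and p̂₂ = 78/91 = 0.85714.
Pooled p̂ = (48+78)/(111+91) = 126/202 = 0.62376.
Pooled SE = √[0.2346829·0.01999802] ≈ 0.068507.
z = (p̂₁ − p̂₂)/SE = (0.43243 − 0.85714)/0.068507 = -0.42471/0.068507 = -6.200.

z = -6.200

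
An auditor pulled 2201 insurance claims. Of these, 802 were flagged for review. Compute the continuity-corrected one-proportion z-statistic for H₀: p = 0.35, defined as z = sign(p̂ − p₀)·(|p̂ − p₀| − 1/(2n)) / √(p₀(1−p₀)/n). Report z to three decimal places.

z = 1.392

The sample proportion is 802/2201 = 0.36438. p̂ − p₀ = 0.014380.
1/(2n) = 0.000227.
Corrected numerator: |0.014380| − 0.000227 = 0.014153.
SE₀ = √(0.35·0.65/2201) = 0.010167.
z = +0.014153/0.010167 = 1.392.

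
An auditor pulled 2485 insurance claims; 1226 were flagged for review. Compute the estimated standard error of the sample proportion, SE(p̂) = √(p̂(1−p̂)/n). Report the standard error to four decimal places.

SE = 0.0100

The sample proportion is 1226/2485 = 0.49336.
p̂(1−p̂) = 0.249956.
SE = √(0.249956/2485) = √0.000100586 = 0.0100.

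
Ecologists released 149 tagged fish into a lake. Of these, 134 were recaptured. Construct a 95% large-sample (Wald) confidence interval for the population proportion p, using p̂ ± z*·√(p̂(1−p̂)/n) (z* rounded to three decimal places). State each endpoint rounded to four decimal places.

(0.8510, 0.9476)

The sample proportion is 134/149 = 0.89933.
Standard error of p̂: √(0.090536/149) = √0.000607627 = 0.024650.
The 95% critical value is z* = 1.960.
Margin = 1.960·0.024650 = 0.04831.
Interval: 0.89933 ± 0.04831 → (0.8510, 0.9476).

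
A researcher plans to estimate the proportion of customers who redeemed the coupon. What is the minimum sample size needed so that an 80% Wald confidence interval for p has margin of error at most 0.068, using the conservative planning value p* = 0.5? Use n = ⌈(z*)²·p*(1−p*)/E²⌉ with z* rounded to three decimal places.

For 80% confidence, z* = 1.282.
p*(1−p*) = 0.50·0.50 = 0.2500.
(z*)²·p*(1−p*)/E² = 1.643524·0.2500/0.004624 = 88.858.
⌈88.858⌉ = 89.

n = 89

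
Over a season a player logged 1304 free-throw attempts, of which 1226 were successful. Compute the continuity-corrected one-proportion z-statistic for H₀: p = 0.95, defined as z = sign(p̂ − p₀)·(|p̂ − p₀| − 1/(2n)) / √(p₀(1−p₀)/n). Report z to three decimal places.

z = -1.563

p̂ = 1226/1304 = 0.94018. p̂ − p₀ = -0.009816.
Continuity correction 1/(2n) = 1/2608 = 0.000383.
Corrected numerator: |-0.009816| − 0.000383 = 0.009433.
SE₀ = √(0.95·0.05/1304) = 0.006035.
z = −0.009433/0.006035 = -1.563.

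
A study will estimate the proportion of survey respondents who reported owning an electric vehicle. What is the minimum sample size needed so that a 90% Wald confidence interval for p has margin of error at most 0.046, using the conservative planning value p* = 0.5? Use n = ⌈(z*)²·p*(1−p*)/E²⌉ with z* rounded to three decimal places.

n = 320

z* = 1.645 at the 90% level.
p*(1−p*) = 0.2500.
(z*)²·p*(1−p*)/E² = 2.706025·0.2500/0.002116 = 319.710.
⌈319.710⌉ = 320.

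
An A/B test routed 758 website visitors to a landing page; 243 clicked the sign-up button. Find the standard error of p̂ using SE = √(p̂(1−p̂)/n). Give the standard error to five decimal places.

SE = 0.01695

The sample proportion is 243/758 = 0.32058.
p̂(1−p̂) = 0.32058·0.67942 = 0.217808.
SE = √(0.217808/758) = 0.01695.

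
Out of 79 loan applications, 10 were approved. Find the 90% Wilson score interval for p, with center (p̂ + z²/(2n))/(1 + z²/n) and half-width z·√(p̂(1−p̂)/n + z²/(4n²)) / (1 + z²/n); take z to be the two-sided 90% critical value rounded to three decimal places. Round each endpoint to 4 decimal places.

p̂ = 10/79 = 0.12658; z = 1.645, so z² = 2.706025.
Denominator 1 + z²/n = 1 + 2.706025/79 = 1.034253.
Adjusted center: (0.12658 + z²/(2n))/1.034253 = 0.13895.
Radicand: p̂(1−p̂)/n + z²/(4n²) = 0.001399484 + 0.000108397 = 0.001507881.
Half-width = 1.645·√0.001507881/1.034253 = 0.06176.
Interval: 0.13895 ± 0.06176 → (0.0772, 0.2007).

(0.0772, 0.2007)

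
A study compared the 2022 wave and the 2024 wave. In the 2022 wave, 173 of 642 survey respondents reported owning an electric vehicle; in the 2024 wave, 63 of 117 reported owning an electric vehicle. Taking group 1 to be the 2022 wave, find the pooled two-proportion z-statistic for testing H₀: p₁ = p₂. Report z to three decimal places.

p̂₁ = 173/642 = 0.26947, p̂₂ = 63/117 = 0.53846.
Pooled p̂ = (173+63)/(642+117) = 236/759 = 0.31094.
SE = √[p̂(1−p̂)(1/n₁+1/n₂)] = √[0.31094·0.68906·(1/642+1/117)] ≈ 0.046529.
z = -0.26899/0.046529 = -5.781.

z = -5.781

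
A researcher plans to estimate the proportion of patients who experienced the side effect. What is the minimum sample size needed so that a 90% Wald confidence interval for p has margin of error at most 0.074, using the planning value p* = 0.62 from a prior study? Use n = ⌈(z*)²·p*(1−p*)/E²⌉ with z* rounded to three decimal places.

The 90% critical value is z* = 1.645.
p*(1−p*) = 0.62·0.38 = 0.2356.
(z*)²·p*(1−p*)/E² = 2.706025·0.2356/0.005476 = 116.424.
⌈116.424⌉ = 117.

n = 117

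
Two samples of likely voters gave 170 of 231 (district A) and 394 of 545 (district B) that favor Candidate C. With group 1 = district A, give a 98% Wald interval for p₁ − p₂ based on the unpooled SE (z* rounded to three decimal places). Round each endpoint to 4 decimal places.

p̂₁ = 0.73593, p̂₂ = 0.72294, so the observed difference is 0.01299.
Unpooled SE = √(p̂₁(1−p̂₁)/n₁ + p̂₂(1−p̂₂)/n₂) = √(0.000841284 + 0.000367522) = 0.034768.
z* = 2.326 at the 98% level. Margin of error = 0.08087.
Interval: 0.01299 ± 0.08087 → (-0.0679, 0.0939).

(-0.0679, 0.0939)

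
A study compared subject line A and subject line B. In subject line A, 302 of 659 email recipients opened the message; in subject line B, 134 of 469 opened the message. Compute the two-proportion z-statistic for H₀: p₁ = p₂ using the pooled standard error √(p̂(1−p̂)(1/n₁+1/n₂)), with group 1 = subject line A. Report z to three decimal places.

z = 5.866

Sample proportions: p̂₁ = 302/659 = 0.45827 and p̂₂ = 134/469 = 0.28571.
Pooled p̂ = (302+134)/(659+469) = 436/1128 = 0.38652.
Pooled SE = √[0.2371234·0.00364965] ≈ 0.029418.
z = (p̂₁ − p̂₂)/SE = (0.45827 − 0.28571)/0.029418 = 0.17256/0.029418 = 5.866.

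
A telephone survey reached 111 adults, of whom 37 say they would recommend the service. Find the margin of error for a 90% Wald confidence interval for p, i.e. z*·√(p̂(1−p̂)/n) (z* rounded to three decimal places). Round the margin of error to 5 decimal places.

ME = 0.07360

The sample proportion is 37/111 = 0.33333.
SE(p̂) = √(0.33333·0.66667/111) = 0.044744.
For 90% confidence, z* = 1.645.
Margin of error = z*·SE = 1.645 × 0.044744 = 0.07360.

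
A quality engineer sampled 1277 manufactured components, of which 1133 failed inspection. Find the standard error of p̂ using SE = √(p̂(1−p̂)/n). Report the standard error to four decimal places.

SE = 0.0089

The sample proportion is 1133/1277 = 0.88724.
p̂(1−p̂) = 0.88724·0.11276 = 0.100045.
Dividing by n and taking the root: √0.000078344 = 0.0089.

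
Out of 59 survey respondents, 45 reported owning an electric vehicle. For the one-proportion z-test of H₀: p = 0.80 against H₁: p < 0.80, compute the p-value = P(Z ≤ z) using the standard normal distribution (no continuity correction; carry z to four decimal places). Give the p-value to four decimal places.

p-value = 0.2370

The sample proportion is 45/59 = 0.76271.
SE₀ = √(0.80·0.20/59) = 0.052076.
Test statistic (full precision, shown to 4 dp): z = (45/59 − 0.80)/SE₀ ≈ -0.7160.
p-value = P(Z ≤ z) with z = -0.7160 → 0.2370.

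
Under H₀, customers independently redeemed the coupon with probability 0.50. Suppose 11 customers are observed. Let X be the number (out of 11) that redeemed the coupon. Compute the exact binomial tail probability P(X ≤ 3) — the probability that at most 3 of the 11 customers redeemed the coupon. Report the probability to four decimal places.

P = 0.1133

X ~ Binomial(n=11, p=0.50).
P(X ≤ 3) = C(11,0)·0.50^0·0.50^11 + C(11,1)·0.50^1·0.50^10 + C(11,2)·0.50^2·0.50^9 + C(11,3)·0.50^3·0.50^8.
= 0.000488 + 0.005371 + 0.026855 + 0.080566 = 0.1133.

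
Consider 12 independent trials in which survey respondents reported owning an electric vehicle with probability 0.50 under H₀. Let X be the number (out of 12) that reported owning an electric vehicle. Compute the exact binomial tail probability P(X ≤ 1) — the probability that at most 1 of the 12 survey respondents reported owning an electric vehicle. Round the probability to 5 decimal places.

X is binomial with n = 12 and p = 0.50.
P(X ≤ 1) = C(12,0)·0.50^0·0.50^12 + C(12,1)·0.50^1·0.50^11.
= 0.000244 + 0.002930 = 0.00317.

P = 0.00317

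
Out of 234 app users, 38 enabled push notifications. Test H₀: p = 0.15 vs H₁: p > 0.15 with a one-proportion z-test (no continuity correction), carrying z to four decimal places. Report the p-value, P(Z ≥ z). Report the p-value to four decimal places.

p̂ = 38/234 = 0.16239.
SE₀ = √(0.15·0.85/234) = 0.023342.
z = (p̂ − p₀)/SE = (38/234 − 0.15)/0.023342 ≈ 0.5309.
p-value = P(Z ≥ z) with z = 0.5309 → 0.2977.

p-value = 0.2977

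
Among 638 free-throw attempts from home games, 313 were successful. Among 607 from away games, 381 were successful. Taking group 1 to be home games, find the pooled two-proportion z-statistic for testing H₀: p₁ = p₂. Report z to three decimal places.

p̂₁ = 313/638 = 0.49060, p̂₂ = 381/607 = 0.62768.
Pooled p̂ = (313+381)/(638+607) = 694/1245 = 0.55743.
SE = √[p̂(1−p̂)(1/n₁+1/n₂)] = √[0.55743·0.44257·(1/638+1/607)] ≈ 0.028162.
z = (p̂₁ − p̂₂)/SE = (0.49060 − 0.62768)/0.028162 = -0.13708/0.028162 = -4.868.

z = -4.868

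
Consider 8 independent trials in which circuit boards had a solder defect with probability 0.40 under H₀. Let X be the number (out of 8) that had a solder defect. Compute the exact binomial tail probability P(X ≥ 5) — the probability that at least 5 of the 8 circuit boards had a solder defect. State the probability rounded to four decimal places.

P = 0.1737

X is binomial with n = 8 and p = 0.40.
P(X ≥ 5) = C(8,5)·0.40^5·0.60^3 + C(8,6)·0.40^6·0.60^2 + C(8,7)·0.40^7·0.60^1 + C(8,8)·0.40^8·0.60^0.
= 0.123863 + 0.041288 + 0.007864 + 0.000655 = 0.1737.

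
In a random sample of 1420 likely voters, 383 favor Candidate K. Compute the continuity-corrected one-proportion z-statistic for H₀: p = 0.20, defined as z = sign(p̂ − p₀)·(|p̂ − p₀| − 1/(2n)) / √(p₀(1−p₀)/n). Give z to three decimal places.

p̂ = 383/1420 = 0.26972. p̂ − p₀ = 0.069718.
1/(2n) = 0.000352.
Corrected numerator: |0.069718| − 0.000352 = 0.069366.
Null standard error: √(0.20·0.80/1420) = √0.000112676 = 0.010615.
z = +0.069366/0.010615 = 6.535.

z = 6.535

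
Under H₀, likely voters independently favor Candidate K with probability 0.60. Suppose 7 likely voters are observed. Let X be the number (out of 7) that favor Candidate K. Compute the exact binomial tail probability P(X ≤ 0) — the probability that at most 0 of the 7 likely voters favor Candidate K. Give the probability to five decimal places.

X is binomial with n = 7 and p = 0.60.
P(X ≤ 0) = C(7,0)·0.60^0·0.40^7.
= 0.001638 = 0.00164.

P = 0.00164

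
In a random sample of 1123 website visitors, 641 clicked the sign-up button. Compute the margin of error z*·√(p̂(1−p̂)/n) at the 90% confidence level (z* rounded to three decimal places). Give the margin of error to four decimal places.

ME = 0.0243

With x = 641 successes in n = 1123, p̂ = 0.57079.
SE(p̂) = √(0.57079·0.42921/1123) = 0.014770.
z* = 1.645 at the 90% level.
ME = 1.645·0.014770 = 0.0243.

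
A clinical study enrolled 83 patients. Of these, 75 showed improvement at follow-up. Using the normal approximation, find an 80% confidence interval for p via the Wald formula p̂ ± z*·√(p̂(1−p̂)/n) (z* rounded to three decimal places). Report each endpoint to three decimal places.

(0.862, 0.945)

p̂ = 75/83 = 0.90361.
SE(p̂) = √(0.90361·0.09639/83) = 0.032394.
z* = 1.282 at the 80% level.
Margin of error: 1.282 × 0.032394 = 0.04153.
So the interval runs from 0.862 to 0.945.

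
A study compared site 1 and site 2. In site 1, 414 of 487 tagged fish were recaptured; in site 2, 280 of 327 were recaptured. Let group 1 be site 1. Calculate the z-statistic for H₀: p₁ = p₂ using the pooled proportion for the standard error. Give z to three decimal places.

z = -0.243

p̂₁ = 414/487 = 0.85010, p̂₂ = 280/327 = 0.85627.
Pooled p̂ = (414+280)/(487+327) = 694/814 = 0.85258.
SE = √[p̂(1−p̂)(1/n₁+1/n₂)] = √[0.85258·0.14742·(1/487+1/327)] ≈ 0.025347.
z = -0.00617/0.025347 = -0.243.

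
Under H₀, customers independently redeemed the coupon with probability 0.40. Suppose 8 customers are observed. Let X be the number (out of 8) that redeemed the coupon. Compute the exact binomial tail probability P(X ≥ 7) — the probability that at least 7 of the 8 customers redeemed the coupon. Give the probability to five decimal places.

P = 0.00852

X is binomial with n = 8 and p = 0.40.
P(X ≥ 7) = C(8,7)·0.40^7·0.60^1 + C(8,8)·0.40^8·0.60^0.
= 0.007864 + 0.000655 = 0.00852.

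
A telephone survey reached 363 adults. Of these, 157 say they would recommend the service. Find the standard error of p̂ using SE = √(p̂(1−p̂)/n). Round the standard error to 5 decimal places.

The sample proportion is 157/363 = 0.43251.
p̂(1−p̂) = 0.245445.
SE = √(0.245445/363) = √0.000676157 = 0.02600.

SE = 0.02600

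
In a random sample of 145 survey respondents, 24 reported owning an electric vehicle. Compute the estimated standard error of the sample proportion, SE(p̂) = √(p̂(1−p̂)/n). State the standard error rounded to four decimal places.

SE = 0.0309

Sample proportion p̂ = 24/145 = 0.16552.
p̂(1−p̂) = 0.16552·0.83448 = 0.138123.
SE = √(0.138123/145) = √0.000952572 = 0.0309.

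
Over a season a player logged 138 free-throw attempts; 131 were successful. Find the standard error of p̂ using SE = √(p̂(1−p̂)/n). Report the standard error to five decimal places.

Sample proportion p̂ = 131/138 = 0.94928.
p̂(1−p̂) = 0.94928·0.05072 = 0.048147.
SE = √(0.048147/138) = √0.000348891 = 0.01868.

SE = 0.01868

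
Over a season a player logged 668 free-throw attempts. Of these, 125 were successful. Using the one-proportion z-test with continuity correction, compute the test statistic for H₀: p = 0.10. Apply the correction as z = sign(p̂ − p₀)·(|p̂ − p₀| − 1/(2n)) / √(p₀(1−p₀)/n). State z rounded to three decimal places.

p̂ = 125/668 = 0.18713. p̂ − p₀ = 0.087126.
Continuity correction 1/(2n) = 1/1336 = 0.000749.
Corrected numerator: |0.087126| − 0.000749 = 0.086377.
SE₀ = √(0.10·0.90/668) = 0.011607.
z = +0.086377/0.011607 = 7.442.

z = 7.442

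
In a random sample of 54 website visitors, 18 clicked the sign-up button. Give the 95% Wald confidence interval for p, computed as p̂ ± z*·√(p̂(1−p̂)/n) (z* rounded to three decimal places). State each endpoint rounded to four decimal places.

(0.2076, 0.4591)

With x = 18 successes in n = 54, p̂ = 0.33333.
SE(p̂) = √(0.33333·0.66667/54) = 0.064150.
The 95% critical value is z* = 1.960.
Margin = 1.960·0.064150 = 0.12573.
CI: 0.33333 ± 0.12573 = (0.2076, 0.4591).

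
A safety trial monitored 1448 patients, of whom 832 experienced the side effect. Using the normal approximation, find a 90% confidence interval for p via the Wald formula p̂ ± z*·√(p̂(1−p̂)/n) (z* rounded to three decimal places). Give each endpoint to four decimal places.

The sample proportion is 832/1448 = 0.57459.
SE(p̂) = √(0.57459·0.42541/1448) = 0.012993.
For 90% confidence, z* = 1.645.
Margin of error: 1.645 × 0.012993 = 0.02137.
Interval: 0.57459 ± 0.02137 → (0.5532, 0.5960).

(0.5532, 0.5960)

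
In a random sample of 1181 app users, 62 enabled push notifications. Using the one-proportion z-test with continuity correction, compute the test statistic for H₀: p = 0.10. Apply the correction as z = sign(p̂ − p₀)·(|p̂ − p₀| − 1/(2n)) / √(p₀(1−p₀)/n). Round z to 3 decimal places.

With x = 62 successes in n = 1181, p̂ = 0.05250. p̂ − p₀ = -0.047502.
1/(2n) = 0.000423.
Corrected numerator: |-0.047502| − 0.000423 = 0.047079.
Under H₀, SE = √(p₀(1−p₀)/n) = √(0.10·0.90/1181) = √0.000076207 = 0.008730.
z = (−)0.047079/0.008730 = -5.393.

z = -5.393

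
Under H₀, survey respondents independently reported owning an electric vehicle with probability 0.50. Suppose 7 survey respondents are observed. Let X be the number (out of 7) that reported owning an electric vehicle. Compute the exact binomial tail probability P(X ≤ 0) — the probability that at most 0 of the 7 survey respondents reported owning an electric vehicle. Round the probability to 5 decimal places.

P = 0.00781

X is binomial with n = 7 and p = 0.50.
P(X ≤ 0) = C(7,0)·0.50^0·0.50^7.
= 0.007812 = 0.00781.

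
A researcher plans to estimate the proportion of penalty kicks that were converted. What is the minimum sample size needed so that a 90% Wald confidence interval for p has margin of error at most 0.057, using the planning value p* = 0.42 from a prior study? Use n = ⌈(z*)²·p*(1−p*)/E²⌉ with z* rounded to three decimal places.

For 90% confidence, z* = 1.645.
p*(1−p*) = 0.2436.
(z*)²·p*(1−p*)/E² = 2.706025·0.2436/0.003249 = 202.889.
Rounding up, n = 203.

n = 203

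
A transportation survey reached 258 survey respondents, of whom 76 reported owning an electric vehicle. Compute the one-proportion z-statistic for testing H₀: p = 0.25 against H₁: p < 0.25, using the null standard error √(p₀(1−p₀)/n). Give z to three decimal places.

z = 1.653

The sample proportion is 76/258 = 0.29457.
Null standard error: √(0.25·0.75/258) = √0.000726744 = 0.026958.
Test statistic: z = 0.04457/0.026958 = 1.653.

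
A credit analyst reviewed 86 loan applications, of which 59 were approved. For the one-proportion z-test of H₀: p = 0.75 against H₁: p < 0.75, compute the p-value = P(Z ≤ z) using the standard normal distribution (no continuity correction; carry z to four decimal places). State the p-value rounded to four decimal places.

p-value = 0.0854

p̂ = 59/86 = 0.68605.
SE₀ = √(0.75·0.25/86) = 0.046693.
Test statistic (full precision, shown to 4 dp): z = (59/86 − 0.75)/SE₀ ≈ -1.3697.
p-value = P(Z ≤ z) with z = -1.3697 → 0.0854.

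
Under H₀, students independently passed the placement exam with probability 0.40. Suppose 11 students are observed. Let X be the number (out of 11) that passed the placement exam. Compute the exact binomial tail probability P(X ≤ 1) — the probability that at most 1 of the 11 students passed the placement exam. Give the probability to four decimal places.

X ~ Binomial(n=11, p=0.40).
P(X ≤ 1) = C(11,0)·0.40^0·0.60^11 + C(11,1)·0.40^1·0.60^10.
= 0.003628 + 0.026605 = 0.0302.

P = 0.0302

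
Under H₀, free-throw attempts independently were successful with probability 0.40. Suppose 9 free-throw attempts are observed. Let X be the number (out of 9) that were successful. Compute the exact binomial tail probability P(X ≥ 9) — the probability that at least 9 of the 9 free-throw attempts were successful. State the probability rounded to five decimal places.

P = 0.00026

X is binomial with n = 9 and p = 0.40.
P(X ≥ 9) = C(9,9)·0.40^9·0.60^0.
= 0.000262 = 0.00026.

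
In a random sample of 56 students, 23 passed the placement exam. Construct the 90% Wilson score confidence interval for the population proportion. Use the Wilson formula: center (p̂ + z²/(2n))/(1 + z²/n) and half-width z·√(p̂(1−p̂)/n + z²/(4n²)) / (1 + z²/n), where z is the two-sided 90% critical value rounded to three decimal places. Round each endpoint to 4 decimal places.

Here p̂ = 23/56 = 0.41071 and z = 1.645 (z² = 2.706025).
Denominator 1 + z²/n = 1 + 2.706025/56 = 1.048322.
Center = (0.41071 + 0.024161)/1.048322 = 0.41483.
Radicand: p̂(1−p̂)/n + z²/(4n²) = 0.004321930 + 0.000215723 = 0.004537653.
Half-width = 1.645·√0.004537653/1.048322 = 0.10570.
CI: 0.41483 ± 0.10570 = (0.3091, 0.5205).

(0.3091, 0.5205)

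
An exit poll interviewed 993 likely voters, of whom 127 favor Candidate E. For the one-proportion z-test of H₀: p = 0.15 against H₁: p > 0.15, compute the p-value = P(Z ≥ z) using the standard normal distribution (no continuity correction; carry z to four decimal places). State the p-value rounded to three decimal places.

p-value = 0.974

Sample proportion p̂ = 127/993 = 0.12790.
SE₀ = √(0.15·0.85/993) = 0.011331.
z = (p̂ − p₀)/SE = (127/993 − 0.15)/0.011331 ≈ -1.9508.
From the standard normal, P(Z ≥ z) = 0.974.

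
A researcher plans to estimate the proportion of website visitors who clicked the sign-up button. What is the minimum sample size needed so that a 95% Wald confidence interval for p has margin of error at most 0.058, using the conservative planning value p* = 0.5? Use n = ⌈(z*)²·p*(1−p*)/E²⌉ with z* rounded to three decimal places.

n = 286

z* = 1.960 at the 95% level.
p*(1−p*) = 0.50·0.50 = 0.2500.
Required n before rounding: 3.841600 × 0.2500 / 0.058² = 285.493.
Rounding up, n = 286.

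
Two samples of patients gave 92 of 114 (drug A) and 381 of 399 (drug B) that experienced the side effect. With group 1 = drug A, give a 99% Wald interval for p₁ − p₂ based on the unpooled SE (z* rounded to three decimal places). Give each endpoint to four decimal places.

(-0.2468, -0.0490)

p̂₁ = 92/114 = 0.80702, p̂₂ = 381/399 = 0.95489; p̂₁ − p̂₂ = -0.14787.
Unpooled SE = √(p̂₁(1−p̂₁)/n₁ + p̂₂(1−p̂₂)/n₂) = √(0.001366142 + 0.000107964) = 0.038394.
For 99% confidence, z* = 2.576. Margin of error = 0.09890.
So the interval runs from -0.2468 to -0.0490.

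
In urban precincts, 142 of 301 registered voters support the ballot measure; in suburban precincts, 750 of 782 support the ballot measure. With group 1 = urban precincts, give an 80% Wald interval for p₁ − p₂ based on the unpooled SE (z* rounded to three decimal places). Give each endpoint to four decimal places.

p̂₁ = 0.47176, p̂₂ = 0.95908, so the observed difference is -0.48732.
Unpooled SE = √(p̂₁(1−p̂₁)/n₁ + p̂₂(1−p̂₂)/n₂) = √(0.000827915 + 0.000050187) = 0.029633.
The 80% critical value is z* = 1.282. Margin = 1.282·0.029633 = 0.03799.
CI: -0.48732 ± 0.03799 = (-0.5253, -0.4493).

(-0.5253, -0.4493)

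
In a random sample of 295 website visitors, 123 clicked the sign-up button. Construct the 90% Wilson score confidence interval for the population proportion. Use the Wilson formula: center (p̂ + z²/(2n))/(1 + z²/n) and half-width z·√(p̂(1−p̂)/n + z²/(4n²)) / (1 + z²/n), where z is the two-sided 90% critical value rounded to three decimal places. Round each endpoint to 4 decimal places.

(0.3707, 0.4647)

p̂ = 123/295 = 0.41695; z = 1.645, so z² = 2.706025.
1 + z²/n = 1.009173.
Center = (0.41695 + 0.004586)/1.009173 = 0.41770.
Radicand: p̂(1−p̂)/n + z²/(4n²) = 0.000824076 + 0.000007774 = 0.000831850.
Half-width = z·√(radicand)/denom = 1.645·0.028842/1.009173 = 0.04701.
CI: 0.41770 ± 0.04701 = (0.3707, 0.4647).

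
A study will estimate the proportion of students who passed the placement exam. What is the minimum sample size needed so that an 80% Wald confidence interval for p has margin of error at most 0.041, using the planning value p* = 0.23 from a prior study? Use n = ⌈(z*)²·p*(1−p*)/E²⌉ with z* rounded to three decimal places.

n = 174

z* = 1.282 at the 80% level.
p*(1−p*) = 0.23·0.77 = 0.1771.
Required n before rounding: 1.643524 × 0.1771 / 0.041² = 173.152.
Rounding up, n = 174.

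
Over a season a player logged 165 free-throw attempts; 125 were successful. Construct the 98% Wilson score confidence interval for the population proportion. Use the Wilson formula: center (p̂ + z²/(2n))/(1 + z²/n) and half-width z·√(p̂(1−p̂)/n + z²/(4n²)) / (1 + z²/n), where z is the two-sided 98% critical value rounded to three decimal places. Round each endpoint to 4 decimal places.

Here p̂ = 125/165 = 0.75758 and z = 2.326 (z² = 5.410276).
Denominator 1 + z²/n = 1 + 5.410276/165 = 1.032790.
Adjusted center: (0.75758 + z²/(2n))/1.032790 = 0.74940.
Radicand: p̂(1−p̂)/n + z²/(4n²) = 0.001113059 + 0.000049681 = 0.001162740.
Half-width = 2.326·√0.001162740/1.032790 = 0.07680.
CI: 0.74940 ± 0.07680 = (0.6726, 0.8262).

(0.6726, 0.8262)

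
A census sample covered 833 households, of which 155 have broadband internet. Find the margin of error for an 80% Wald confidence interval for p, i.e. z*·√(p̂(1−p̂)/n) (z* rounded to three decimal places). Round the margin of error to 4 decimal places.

ME = 0.0173

p̂ = 155/833 = 0.18607.
Standard error of p̂: √(0.151451/833) = √0.000181814 = 0.013484.
For 80% confidence, z* = 1.282.
ME = 1.282·0.013484 = 0.0173.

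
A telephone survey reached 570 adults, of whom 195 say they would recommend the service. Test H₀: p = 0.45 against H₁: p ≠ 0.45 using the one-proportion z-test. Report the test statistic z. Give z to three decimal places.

The sample proportion is 195/570 = 0.34211.
Null standard error: √(0.45·0.55/570) = √0.000434211 = 0.020838.
z = (0.34211 − 0.45)/0.020838 = -0.10789/0.020838 = -5.178.

z = -5.178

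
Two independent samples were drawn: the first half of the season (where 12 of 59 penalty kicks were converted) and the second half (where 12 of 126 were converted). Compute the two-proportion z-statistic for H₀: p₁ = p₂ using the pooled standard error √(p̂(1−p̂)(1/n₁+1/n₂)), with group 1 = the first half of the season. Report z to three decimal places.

z = 2.040

p̂₁ = 12/59 = 0.20339, p̂₂ = 12/126 = 0.09524.
Pooling: p̂ = 24/185 = 0.12973.
Pooled SE = √[0.1128999·0.02488566] ≈ 0.053006.
z = (p̂₁ − p̂₂)/SE = (0.20339 − 0.09524)/0.053006 = 0.10815/0.053006 = 2.040.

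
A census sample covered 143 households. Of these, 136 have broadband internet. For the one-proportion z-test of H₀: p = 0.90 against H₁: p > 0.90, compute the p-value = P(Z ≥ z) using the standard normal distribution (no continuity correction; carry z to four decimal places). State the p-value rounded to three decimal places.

p-value = 0.021

Sample proportion p̂ = 136/143 = 0.95105.
Under H₀, SE = √(p₀(1−p₀)/n) = √(0.90·0.10/143) = √0.000629371 = 0.025087.
z = (p̂ − p₀)/SE = (136/143 − 0.90)/0.025087 ≈ 2.0349.
p-value = P(Z ≥ z) with z = 2.0349 → 0.021.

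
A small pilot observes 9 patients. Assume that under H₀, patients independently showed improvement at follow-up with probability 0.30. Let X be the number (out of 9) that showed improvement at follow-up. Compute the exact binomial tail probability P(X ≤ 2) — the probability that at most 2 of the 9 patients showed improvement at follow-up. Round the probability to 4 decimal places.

X ~ Binomial(n=9, p=0.30).
P(X ≤ 2) = C(9,0)·0.30^0·0.70^9 + C(9,1)·0.30^1·0.70^8 + C(9,2)·0.30^2·0.70^7.
= 0.040354 + 0.155650 + 0.266828 = 0.4628.

P = 0.4628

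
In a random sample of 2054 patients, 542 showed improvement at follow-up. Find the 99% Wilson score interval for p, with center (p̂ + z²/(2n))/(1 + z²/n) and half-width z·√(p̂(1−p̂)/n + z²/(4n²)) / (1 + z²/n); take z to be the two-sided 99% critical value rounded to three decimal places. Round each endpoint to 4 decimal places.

(0.2396, 0.2897)

p̂ = 542/2054 = 0.26388; z = 2.576, so z² = 6.635776.
Denominator 1 + z²/n = 1 + 6.635776/2054 = 1.003231.
Center = (0.26388 + 0.001615)/1.003231 = 0.26464.
Radicand: p̂(1−p̂)/n + z²/(4n²) = 0.000094569 + 0.000000393 = 0.000094962.
Half-width = 2.576·√0.000094962/1.003231 = 0.02502.
So the interval runs from 0.2396 to 0.2897.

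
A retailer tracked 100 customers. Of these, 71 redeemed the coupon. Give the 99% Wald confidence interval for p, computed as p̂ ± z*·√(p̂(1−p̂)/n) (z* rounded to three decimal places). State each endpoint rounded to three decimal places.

Sample proportion p̂ = 71/100 = 0.71000.
Standard error of p̂: √(0.205900/100) = √0.002059000 = 0.045376.
z* = 2.576 at the 99% level.
Margin = 2.576·0.045376 = 0.11689.
Interval: 0.71000 ± 0.11689 → (0.593, 0.827).

(0.593, 0.827)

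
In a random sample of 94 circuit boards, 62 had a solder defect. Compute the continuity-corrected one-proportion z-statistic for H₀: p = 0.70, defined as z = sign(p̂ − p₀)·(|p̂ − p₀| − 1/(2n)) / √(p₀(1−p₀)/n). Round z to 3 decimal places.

With x = 62 successes in n = 94, p̂ = 0.65957. p̂ − p₀ = -0.040426.
1/(2n) = 0.005319.
Corrected numerator: |-0.040426| − 0.005319 = 0.035107.
SE₀ = √(0.70·0.30/94) = 0.047266.
z = (−)0.035107/0.047266 = -0.743.

z = -0.743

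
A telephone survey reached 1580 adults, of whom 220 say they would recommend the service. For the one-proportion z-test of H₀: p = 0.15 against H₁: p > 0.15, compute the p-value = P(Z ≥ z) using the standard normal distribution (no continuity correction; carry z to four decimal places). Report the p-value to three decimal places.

With x = 220 successes in n = 1580, p̂ = 0.13924.
SE₀ = √(0.15·0.85/1580) = 0.008983.
z = (p̂ − p₀)/SE = (220/1580 − 0.15)/0.008983 ≈ -1.1977.
p-value = P(Z ≥ z) with z = -1.1977 → 0.884.

p-value = 0.884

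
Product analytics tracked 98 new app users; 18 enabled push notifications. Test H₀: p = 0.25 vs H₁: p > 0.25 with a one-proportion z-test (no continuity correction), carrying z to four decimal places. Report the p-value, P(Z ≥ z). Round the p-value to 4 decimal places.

p-value = 0.9353

Sample proportion p̂ = 18/98 = 0.18367.
Under H₀, SE = √(p₀(1−p₀)/n) = √(0.25·0.75/98) = √0.001913265 = 0.043741.
z = (p̂ − p₀)/SE = (18/98 − 0.25)/0.043741 ≈ -1.5164.
p-value = P(Z ≥ z) with z = -1.5164 → 0.9353.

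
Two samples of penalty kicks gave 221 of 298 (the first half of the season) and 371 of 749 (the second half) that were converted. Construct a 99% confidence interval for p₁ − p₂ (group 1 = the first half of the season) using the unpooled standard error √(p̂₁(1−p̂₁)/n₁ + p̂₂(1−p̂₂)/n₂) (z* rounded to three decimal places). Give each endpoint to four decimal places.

(0.1658, 0.3268)

p̂₁ = 0.74161, p̂₂ = 0.49533, so the observed difference is 0.24628.
SE = √(0.000643034 + 0.000333749) = √0.000976783 = 0.031254.
For 99% confidence, z* = 2.576. Margin = 2.576·0.031254 = 0.08051.
CI: 0.24628 ± 0.08051 = (0.1658, 0.3268).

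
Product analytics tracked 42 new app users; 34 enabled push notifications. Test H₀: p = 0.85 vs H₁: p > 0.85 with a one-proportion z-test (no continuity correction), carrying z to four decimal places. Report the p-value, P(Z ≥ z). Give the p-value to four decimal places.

The sample proportion is 34/42 = 0.80952.
SE₀ = √(0.85·0.15/42) = 0.055097.
Test statistic (full precision, shown to 4 dp): z = (34/42 − 0.85)/SE₀ ≈ -0.7346.
p-value = P(Z ≥ z) with z = -0.7346 → 0.7687.

p-value = 0.7687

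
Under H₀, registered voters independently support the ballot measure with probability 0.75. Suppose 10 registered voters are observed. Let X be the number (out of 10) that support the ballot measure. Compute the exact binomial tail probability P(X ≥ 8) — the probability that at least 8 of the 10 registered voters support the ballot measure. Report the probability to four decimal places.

P = 0.5256

X is binomial with n = 10 and p = 0.75.
P(X ≥ 8) = C(10,8)·0.75^8·0.25^2 + C(10,9)·0.75^9·0.25^1 + C(10,10)·0.75^10·0.25^0.
= 0.281568 + 0.187712 + 0.056314 = 0.5256.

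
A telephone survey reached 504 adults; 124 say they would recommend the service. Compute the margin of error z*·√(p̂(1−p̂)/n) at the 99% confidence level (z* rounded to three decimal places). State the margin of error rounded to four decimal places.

With x = 124 successes in n = 504, p̂ = 0.24603.
SE = √(p̂(1−p̂)/n) = √(0.185500/504) = 0.019185.
For 99% confidence, z* = 2.576.
ME = 2.576·0.019185 = 0.0494.

ME = 0.0494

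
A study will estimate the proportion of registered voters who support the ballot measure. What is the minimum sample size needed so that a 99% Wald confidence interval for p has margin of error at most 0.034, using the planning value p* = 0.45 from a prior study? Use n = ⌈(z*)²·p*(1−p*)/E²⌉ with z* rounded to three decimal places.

For 99% confidence, z* = 2.576.
p*(1−p*) = 0.45·0.55 = 0.2475.
Required n before rounding: 6.635776 × 0.2475 / 0.034² = 1420.722.
Rounding up, n = 1421.

n = 1421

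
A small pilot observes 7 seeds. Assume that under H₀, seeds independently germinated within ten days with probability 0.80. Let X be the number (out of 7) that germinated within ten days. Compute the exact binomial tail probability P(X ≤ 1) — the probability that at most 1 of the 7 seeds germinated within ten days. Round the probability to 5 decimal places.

X ~ Binomial(n=7, p=0.80).
P(X ≤ 1) = C(7,0)·0.80^0·0.20^7 + C(7,1)·0.80^1·0.20^6.
= 0.000013 + 0.000358 = 0.00037.

P = 0.00037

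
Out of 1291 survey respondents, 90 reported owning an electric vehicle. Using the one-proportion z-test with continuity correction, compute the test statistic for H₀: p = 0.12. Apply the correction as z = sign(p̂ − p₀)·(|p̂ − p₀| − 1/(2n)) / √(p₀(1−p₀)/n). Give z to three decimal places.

p̂ = 90/1291 = 0.06971. p̂ − p₀ = -0.050287.
Continuity correction 1/(2n) = 1/2582 = 0.000387.
Corrected numerator: |-0.050287| − 0.000387 = 0.049900.
Null standard error: √(0.12·0.88/1291) = √0.000081797 = 0.009044.
z = (−)0.049900/0.009044 = -5.517.

z = -5.517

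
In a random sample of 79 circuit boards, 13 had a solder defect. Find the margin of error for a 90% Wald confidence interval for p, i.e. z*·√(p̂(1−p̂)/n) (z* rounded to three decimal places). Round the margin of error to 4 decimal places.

Sample proportion p̂ = 13/79 = 0.16456.
SE = √(p̂(1−p̂)/n) = √(0.137478/79) = 0.041716.
For 90% confidence, z* = 1.645.
Margin of error = z*·SE = 1.645 × 0.041716 = 0.0686.

ME = 0.0686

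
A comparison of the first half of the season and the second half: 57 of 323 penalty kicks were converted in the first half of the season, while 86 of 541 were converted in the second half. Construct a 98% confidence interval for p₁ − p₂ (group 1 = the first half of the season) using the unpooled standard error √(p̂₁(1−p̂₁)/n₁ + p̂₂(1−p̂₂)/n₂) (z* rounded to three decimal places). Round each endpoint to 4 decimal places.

(-0.0439, 0.0789)

p̂₁ = 57/323 = 0.17647, p̂₂ = 86/541 = 0.15896; p̂₁ − p̂₂ = 0.01751.
SE = √(0.000449934 + 0.000247126) = √0.000697060 = 0.026402.
z* = 2.326 at the 98% level. Margin of error = 0.06141.
CI: 0.01751 ± 0.06141 = (-0.0439, 0.0789).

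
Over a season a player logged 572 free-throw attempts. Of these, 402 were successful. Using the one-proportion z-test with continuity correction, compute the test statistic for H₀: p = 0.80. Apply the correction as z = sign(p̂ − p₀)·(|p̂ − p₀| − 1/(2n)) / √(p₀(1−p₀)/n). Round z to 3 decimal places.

z = -5.760

With x = 402 successes in n = 572, p̂ = 0.70280. p̂ − p₀ = -0.097203.
1/(2n) = 0.000874.
Corrected numerator: |-0.097203| − 0.000874 = 0.096329.
SE₀ = √(0.80·0.20/572) = 0.016725.
z = −0.096329/0.016725 = -5.760.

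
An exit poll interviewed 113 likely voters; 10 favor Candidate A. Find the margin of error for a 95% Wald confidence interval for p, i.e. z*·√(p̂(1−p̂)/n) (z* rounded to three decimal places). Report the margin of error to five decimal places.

Sample proportion p̂ = 10/113 = 0.08850.
SE = √(p̂(1−p̂)/n) = √(0.080664/113) = 0.026718.
z* = 1.960 at the 95% level.
Margin of error = z*·SE = 1.960 × 0.026718 = 0.05237.

ME = 0.05237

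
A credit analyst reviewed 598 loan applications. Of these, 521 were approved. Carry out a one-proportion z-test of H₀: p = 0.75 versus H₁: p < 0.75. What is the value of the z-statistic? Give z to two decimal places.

p̂ = 521/598 = 0.87124.
SE₀ = √(0.75·0.25/598) = 0.017707.
z = (p̂ − p₀)/SE = (0.87124 − 0.75)/0.017707 = 6.85.

z = 6.85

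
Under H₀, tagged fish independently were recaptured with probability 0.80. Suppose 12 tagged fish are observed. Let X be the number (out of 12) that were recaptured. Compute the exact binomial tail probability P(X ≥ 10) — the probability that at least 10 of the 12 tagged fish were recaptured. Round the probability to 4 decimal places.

P = 0.5583

X ~ Binomial(n=12, p=0.80).
P(X ≥ 10) = C(12,10)·0.80^10·0.20^2 + C(12,11)·0.80^11·0.20^1 + C(12,12)·0.80^12·0.20^0.
= 0.283468 + 0.206158 + 0.068719 = 0.5583.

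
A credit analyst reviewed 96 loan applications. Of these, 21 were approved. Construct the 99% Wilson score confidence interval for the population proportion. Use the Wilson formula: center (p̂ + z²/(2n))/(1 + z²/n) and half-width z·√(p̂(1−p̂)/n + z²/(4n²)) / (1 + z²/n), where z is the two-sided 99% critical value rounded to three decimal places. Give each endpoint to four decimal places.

(0.1303, 0.3436)

Here p̂ = 21/96 = 0.21875 and z = 2.576 (z² = 6.635776).
1 + z²/n = 1.069123.
Adjusted center: (0.21875 + z²/(2n))/1.069123 = 0.23693.
Radicand: p̂(1−p̂)/n + z²/(4n²) = 0.001780192 + 0.000180007 = 0.001960199.
Half-width = 2.576·√0.001960199/1.069123 = 0.10668.
Interval: 0.23693 ± 0.10668 → (0.1303, 0.3436).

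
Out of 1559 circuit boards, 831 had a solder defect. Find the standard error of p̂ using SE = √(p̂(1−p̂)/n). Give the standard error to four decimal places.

Sample proportion p̂ = 831/1559 = 0.53303.
p̂(1−p̂) = 0.248909.
Dividing by n and taking the root: √0.000159659 = 0.0126.

SE = 0.0126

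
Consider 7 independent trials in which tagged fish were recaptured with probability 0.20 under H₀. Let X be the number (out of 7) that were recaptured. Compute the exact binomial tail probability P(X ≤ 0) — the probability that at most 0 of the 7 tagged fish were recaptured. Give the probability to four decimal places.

X ~ Binomial(n=7, p=0.20).
P(X ≤ 0) = C(7,0)·0.20^0·0.80^7.
= 0.209715 = 0.2097.

P = 0.2097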